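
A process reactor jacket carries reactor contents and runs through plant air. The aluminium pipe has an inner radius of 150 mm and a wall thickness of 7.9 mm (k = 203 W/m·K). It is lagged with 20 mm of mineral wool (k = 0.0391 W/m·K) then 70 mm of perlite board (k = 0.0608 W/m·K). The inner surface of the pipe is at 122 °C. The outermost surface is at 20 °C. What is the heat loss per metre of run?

q′ ≈ 75.3 W/m

Cylindrical conduction, so R = ln(r₂/r₁)/(2πkL) per layer, in series:
R_aluminium pipe wall = ln(157.9/150)/(2π×203×1) = 4.024×10^-5 K/W
R_mineral wool = ln(177.9/157.9)/(2π×0.0391×1) = 0.4854 K/W
R_perlite board = ln(247.9/177.9)/(2π×0.0608×1) = 0.8686 K/W
R_total = 1.354 K/W
Q = ΔT/R_total = 102/1.354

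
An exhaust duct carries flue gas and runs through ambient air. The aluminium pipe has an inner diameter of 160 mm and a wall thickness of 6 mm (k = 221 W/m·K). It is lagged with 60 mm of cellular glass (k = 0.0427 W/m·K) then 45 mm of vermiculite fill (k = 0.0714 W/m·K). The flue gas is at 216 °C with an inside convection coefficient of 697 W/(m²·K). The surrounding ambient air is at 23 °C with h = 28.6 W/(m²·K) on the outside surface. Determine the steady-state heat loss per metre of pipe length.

For a radial system each layer contributes R = ln(r_out/r_in)/(2πkL); films add R = 1/(hA).
R_inner film = 1/(h_i·2πr₁L) = 1/(697×2π×0.08×1) = 0.002854 K/W
R_aluminium pipe wall = ln(86/80)/(2π×221×1) = 5.208×10^-5 K/W
R_cellular glass = ln(146/86)/(2π×0.0427×1) = 1.973 K/W
R_vermiculite fill = ln(191/146)/(2π×0.0714×1) = 0.5989 K/W
R_outer film = 1/(h_o·2πr_oL) = 1/(28.6×2π×0.191×1) = 0.02914 K/W
R_total = 2.604 K/W
Q = ΔT/R_total = 193/2.604

q′ ≈ 74.1 W/m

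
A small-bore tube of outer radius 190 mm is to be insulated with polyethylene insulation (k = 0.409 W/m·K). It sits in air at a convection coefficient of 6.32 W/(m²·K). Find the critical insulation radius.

r_cr ≈ 64.7 mm

For a cylinder r_cr = k/h = 0.409/6.32
r_cr = 64.7 mm; since the bare radius (190 mm) is above r_cr, any added insulation will reduce heat loss.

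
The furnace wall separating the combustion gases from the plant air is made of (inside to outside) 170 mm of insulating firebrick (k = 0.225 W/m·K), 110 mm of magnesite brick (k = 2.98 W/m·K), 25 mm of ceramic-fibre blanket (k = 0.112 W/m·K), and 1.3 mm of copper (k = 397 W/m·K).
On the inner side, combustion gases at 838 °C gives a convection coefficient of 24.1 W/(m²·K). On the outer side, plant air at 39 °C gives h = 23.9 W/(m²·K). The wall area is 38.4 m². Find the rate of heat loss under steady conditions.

Q ≈ 27900 W

Series thermal resistances:
R_inner film = 1/(h_i·A) = 1/(24.1×38.4) = 0.001081 K/W
R_insulating firebrick = L/(kA) = 0.17/(0.225×38.4) = 0.01968 K/W
R_magnesite brick = L/(kA) = 0.11/(2.98×38.4) = 9.613×10^-4 K/W
R_ceramic-fibre blanket = L/(kA) = 0.025/(0.112×38.4) = 0.005813 K/W
R_copper = L/(kA) = 0.0013/(397×38.4) = 8.527×10^-8 K/W
R_outer film = 1/(h_o·A) = 1/(23.9×38.4) = 0.00109 K/W
R_total = 0.02862 K/W
Q = ΔT / R_total = 799 / 0.02862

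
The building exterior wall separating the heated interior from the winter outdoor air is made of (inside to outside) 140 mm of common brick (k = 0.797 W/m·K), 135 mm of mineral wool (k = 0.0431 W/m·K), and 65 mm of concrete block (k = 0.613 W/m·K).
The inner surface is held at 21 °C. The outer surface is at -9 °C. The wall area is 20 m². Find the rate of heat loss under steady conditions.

Thermal resistances in series:
R_common brick = L/(kA) = 0.14/(0.797×20) = 0.008783 K/W
R_mineral wool = L/(kA) = 0.135/(0.0431×20) = 0.1566 K/W
R_concrete block = L/(kA) = 0.065/(0.613×20) = 0.005302 K/W
R_total = 0.1707 K/W
Q = ΔT / R_total = 30 / 0.1707

Q ≈ 176 W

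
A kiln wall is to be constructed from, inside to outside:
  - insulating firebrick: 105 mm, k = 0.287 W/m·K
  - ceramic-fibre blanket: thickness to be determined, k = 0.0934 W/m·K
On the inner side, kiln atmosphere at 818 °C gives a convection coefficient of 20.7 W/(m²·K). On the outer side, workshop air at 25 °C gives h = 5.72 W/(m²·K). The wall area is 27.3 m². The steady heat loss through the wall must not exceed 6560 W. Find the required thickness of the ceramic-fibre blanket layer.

L ≈ 253 mm

Model the wall as resistances in series:
R_inner film = 1/(h_i·A) = 1/(20.7×27.3) = 0.00177 K/W
R_insulating firebrick = L/(kA) = 0.105/(0.287×27.3) = 0.0134 K/W
R_outer film = 1/(h_o·A) = 1/(5.72×27.3) = 0.006404 K/W
Sum of the known resistances R_other = 0.02157 K/W
Required total resistance R_tot = ΔT/Q_allow = 793/6560 = 0.1209 K/W
R_ceramic-fibre blanket = R_tot − R_other = 0.09931 K/W
L = R·k·A = 0.09931×0.0934×27.3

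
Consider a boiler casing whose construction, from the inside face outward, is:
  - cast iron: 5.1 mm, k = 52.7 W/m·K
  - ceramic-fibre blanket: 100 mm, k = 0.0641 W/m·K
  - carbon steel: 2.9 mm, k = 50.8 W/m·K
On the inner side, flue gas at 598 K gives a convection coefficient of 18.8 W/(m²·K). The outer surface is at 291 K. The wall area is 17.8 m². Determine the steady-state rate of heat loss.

Treating each layer as a thermal resistance in series:
R_inner film = 1/(h_i·A) = 1/(18.8×17.8) = 0.002988 K/W
R_cast iron = L/(kA) = 0.0051/(52.7×17.8) = 5.437×10^-6 K/W
R_ceramic-fibre blanket = L/(kA) = 0.1/(0.0641×17.8) = 0.08764 K/W
R_carbon steel = L/(kA) = 0.0029/(50.8×17.8) = 3.207×10^-6 K/W
R_total = 0.09064 K/W
Q = ΔT / R_total = 307 / 0.09064

Q ≈ 3390 W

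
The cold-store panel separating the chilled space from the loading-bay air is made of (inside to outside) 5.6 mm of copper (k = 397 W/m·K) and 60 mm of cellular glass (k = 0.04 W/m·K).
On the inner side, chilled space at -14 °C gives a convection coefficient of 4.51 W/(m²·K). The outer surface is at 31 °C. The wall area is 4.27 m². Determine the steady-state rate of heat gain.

Model the wall as resistances in series:
R_inner film = 1/(h_i·A) = 1/(4.51×4.27) = 0.05193 K/W
R_copper = L/(kA) = 0.0056/(397×4.27) = 3.303×10^-6 K/W
R_cellular glass = L/(kA) = 0.06/(0.04×4.27) = 0.3513 K/W
R_total = 0.4032 K/W
Q = ΔT / R_total = 45 / 0.4032

Q ≈ 112 W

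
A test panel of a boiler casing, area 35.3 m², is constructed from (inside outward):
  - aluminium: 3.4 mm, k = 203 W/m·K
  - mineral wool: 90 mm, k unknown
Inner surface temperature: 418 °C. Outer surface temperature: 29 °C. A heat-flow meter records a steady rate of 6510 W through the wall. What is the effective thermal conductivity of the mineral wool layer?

Series thermal resistances:
R_aluminium = L/(kA) = 0.0034/(203×35.3) = 4.745×10^-7 K/W
Sum of known resistances R_other = 4.745×10^-7 K/W
Total R = ΔT/Q = 389/6510 = 0.05975 K/W
R_mineral wool = R_total − R_other = 0.05975 K/W
k = L/(R·A) = 0.09/(0.05975×35.3)

k ≈ 0.0427 W/(m·K)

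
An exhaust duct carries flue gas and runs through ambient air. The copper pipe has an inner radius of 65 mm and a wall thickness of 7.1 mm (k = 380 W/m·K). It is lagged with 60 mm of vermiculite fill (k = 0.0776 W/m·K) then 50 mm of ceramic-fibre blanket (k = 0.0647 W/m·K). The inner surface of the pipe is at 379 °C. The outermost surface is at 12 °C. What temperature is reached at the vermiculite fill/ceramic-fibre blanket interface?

Per-layer cylindrical resistances, series-summed:
R_copper pipe wall = ln(72.1/65)/(2π×380×1) = 4.342×10^-5 K/W
R_vermiculite fill = ln(132.1/72.1)/(2π×0.0776×1) = 1.242 K/W
R_ceramic-fibre blanket = ln(182.1/132.1)/(2π×0.0647×1) = 0.7896 K/W
R_total = 2.032 K/W
Q = ΔT/R_total = 367/2.032
Q = 181 W/m
T_interface = T_inner − Q·ΣR(inner→interface) = 379 − 181×1.242

T ≈ 155 °C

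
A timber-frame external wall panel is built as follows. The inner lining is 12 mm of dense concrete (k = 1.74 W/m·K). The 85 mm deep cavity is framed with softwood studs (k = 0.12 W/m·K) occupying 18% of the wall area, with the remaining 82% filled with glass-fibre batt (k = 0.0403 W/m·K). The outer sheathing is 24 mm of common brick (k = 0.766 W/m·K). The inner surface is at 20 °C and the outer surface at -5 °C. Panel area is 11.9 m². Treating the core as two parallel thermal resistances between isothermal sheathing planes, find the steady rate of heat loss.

Q ≈ 187 W

Sheathing layers in series; stud and cavity paths in parallel between them.
R_inner = 0.012/(1.74×11.9) = 5.795×10^-4 K/W
R_stud  = 0.085/(0.12×0.18×11.9) = 0.3307 K/W
R_cav   = 0.085/(0.0403×0.82×11.9) = 0.2161 K/W
1/R_core = 1/R_stud + 1/R_cav → R_core = 0.1307 K/W
R_outer = 0.024/(0.766×11.9) = 0.002633 K/W
R_total = 0.1339 K/W
Q = ΔT/R_total = 25/0.1339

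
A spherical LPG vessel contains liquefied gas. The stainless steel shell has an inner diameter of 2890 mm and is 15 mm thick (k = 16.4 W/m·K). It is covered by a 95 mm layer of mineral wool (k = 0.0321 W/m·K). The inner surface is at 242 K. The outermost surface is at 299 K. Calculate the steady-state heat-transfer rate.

Q ≈ 549 W

Radial (spherical) resistances in series:
R_stainless steel shell = (1/1.445 − 1/1.46)/(4π×16.4) = 3.45×10^-5 K/W
R_mineral wool = (1/1.46 − 1/1.555)/(4π×0.0321) = 0.1037 K/W
R_total = 0.1038 K/W
Q = ΔT/R_total = 57/0.1038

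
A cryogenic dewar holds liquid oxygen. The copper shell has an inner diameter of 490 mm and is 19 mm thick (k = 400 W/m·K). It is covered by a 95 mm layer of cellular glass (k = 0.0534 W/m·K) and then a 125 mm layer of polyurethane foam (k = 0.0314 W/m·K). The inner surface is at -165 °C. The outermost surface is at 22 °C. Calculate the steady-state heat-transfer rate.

For a spherical shell R = (1/r₁ − 1/r₂)/(4πk); film R = 1/(h·4πr²). In series:
R_copper shell = (1/0.245 − 1/0.264)/(4π×400) = 5.844×10^-5 K/W
R_cellular glass = (1/0.264 − 1/0.359)/(4π×0.0534) = 1.494 K/W
R_polyurethane foam = (1/0.359 − 1/0.484)/(4π×0.0314) = 1.823 K/W
R_total = 3.317 K/W
Q = ΔT/R_total = 187/3.317

Q ≈ 56.4 W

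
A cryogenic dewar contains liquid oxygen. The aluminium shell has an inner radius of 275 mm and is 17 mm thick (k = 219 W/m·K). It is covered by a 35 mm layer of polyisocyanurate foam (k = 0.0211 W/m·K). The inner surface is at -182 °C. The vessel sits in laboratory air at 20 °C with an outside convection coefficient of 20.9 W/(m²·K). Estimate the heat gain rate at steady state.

Q ≈ 142 W

For a spherical shell R = (1/r₁ − 1/r₂)/(4πk); film R = 1/(h·4πr²). In series:
R_aluminium shell = (1/0.275 − 1/0.292)/(4π×219) = 7.693×10^-5 K/W
R_polyisocyanurate foam = (1/0.292 − 1/0.327)/(4π×0.0211) = 1.382 K/W
R_outer film = 1/(h·4πr_o²) = 1/(20.9×4π×0.327²) = 0.03561 K/W
R_total = 1.418 K/W
Q = ΔT/R_total = 202/1.418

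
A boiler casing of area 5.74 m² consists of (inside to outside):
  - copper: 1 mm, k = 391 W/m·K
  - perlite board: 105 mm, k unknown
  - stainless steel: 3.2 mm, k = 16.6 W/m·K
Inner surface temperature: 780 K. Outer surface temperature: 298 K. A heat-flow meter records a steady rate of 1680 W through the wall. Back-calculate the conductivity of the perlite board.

k ≈ 0.0638 W/(m·K)

Model the wall as resistances in series:
R_copper = L/(kA) = 0.001/(391×5.74) = 4.456×10^-7 K/W
R_stainless steel = L/(kA) = 0.0032/(16.6×5.74) = 3.358×10^-5 K/W
Sum of known resistances R_other = 3.403×10^-5 K/W
Total R = ΔT/Q = 482/1680 = 0.2869 K/W
R_perlite board = R_total − R_other = 0.2869 K/W
k = L/(R·A) = 0.105/(0.2869×5.74)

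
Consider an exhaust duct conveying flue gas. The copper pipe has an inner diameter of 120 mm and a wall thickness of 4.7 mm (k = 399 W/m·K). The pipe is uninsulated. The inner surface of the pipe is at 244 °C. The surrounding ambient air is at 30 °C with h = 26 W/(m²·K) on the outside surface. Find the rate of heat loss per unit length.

q′ ≈ 2260 W/m

Cylindrical conduction, so R = ln(r₂/r₁)/(2πkL) per layer, in series:
R_copper pipe wall = ln(64.7/60)/(2π×399×1) = 3.008×10^-5 K/W
R_outer film = 1/(h_o·2πr_oL) = 1/(26×2π×0.0647×1) = 0.09461 K/W
R_total = 0.09464 K/W
Q = ΔT/R_total = 214/0.09464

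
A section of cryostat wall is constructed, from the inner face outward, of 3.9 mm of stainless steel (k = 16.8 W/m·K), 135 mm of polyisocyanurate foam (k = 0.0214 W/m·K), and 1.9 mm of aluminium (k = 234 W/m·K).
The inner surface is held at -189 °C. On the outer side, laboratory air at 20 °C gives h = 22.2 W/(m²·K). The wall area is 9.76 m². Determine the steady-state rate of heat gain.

Q ≈ 321 W

Thermal resistances in series:
R_stainless steel = L/(kA) = 0.0039/(16.8×9.76) = 2.379×10^-5 K/W
R_polyisocyanurate foam = L/(kA) = 0.135/(0.0214×9.76) = 0.6464 K/W
R_aluminium = L/(kA) = 0.0019/(234×9.76) = 8.319×10^-7 K/W
R_outer film = 1/(h_o·A) = 1/(22.2×9.76) = 0.004615 K/W
R_total = 0.651 K/W
Q = ΔT / R_total = 209 / 0.651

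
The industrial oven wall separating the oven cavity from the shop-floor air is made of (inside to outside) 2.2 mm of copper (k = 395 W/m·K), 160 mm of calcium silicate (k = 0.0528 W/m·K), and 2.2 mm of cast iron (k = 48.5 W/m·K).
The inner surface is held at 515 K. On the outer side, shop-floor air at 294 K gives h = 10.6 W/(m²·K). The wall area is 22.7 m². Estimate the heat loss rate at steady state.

Thermal resistances in series:
R_copper = L/(kA) = 0.0022/(395×22.7) = 2.454×10^-7 K/W
R_calcium silicate = L/(kA) = 0.16/(0.0528×22.7) = 0.1335 K/W
R_cast iron = L/(kA) = 0.0022/(48.5×22.7) = 1.998×10^-6 K/W
R_outer film = 1/(h_o·A) = 1/(10.6×22.7) = 0.004156 K/W
R_total = 0.1377 K/W
Q = ΔT / R_total = 221 / 0.1377

Q ≈ 1610 W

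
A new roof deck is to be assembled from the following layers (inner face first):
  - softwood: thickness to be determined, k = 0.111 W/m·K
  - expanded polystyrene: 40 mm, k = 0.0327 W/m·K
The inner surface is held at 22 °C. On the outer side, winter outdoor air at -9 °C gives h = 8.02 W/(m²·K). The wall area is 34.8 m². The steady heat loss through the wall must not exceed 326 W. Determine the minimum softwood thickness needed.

Model the wall as resistances in series:
R_expanded polystyrene = L/(kA) = 0.04/(0.0327×34.8) = 0.03515 K/W
R_outer film = 1/(h_o·A) = 1/(8.02×34.8) = 0.003583 K/W
Sum of the known resistances R_other = 0.03873 K/W
Required total resistance R_tot = ΔT/Q_allow = 31/326 = 0.09509 K/W
R_softwood = R_tot − R_other = 0.05636 K/W
L = R·k·A = 0.05636×0.111×34.8

L ≈ 218 mm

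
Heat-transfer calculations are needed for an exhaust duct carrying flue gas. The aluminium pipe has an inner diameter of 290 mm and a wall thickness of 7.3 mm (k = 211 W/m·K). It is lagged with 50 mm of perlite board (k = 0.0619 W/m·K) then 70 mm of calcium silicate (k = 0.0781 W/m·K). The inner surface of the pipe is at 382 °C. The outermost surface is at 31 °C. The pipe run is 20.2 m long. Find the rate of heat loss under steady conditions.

Q ≈ 5310 W

For a radial system each layer contributes R = ln(r_out/r_in)/(2πkL); films add R = 1/(hA).
R_aluminium pipe wall = ln(152.3/145)/(2π×211×20.2) = 1.834×10^-6 K/W
R_perlite board = ln(202.3/152.3)/(2π×0.0619×20.2) = 0.03614 K/W
R_calcium silicate = ln(272.3/202.3)/(2π×0.0781×20.2) = 0.02998 K/W
R_total = 0.06612 K/W
Q = ΔT/R_total = 351/0.06612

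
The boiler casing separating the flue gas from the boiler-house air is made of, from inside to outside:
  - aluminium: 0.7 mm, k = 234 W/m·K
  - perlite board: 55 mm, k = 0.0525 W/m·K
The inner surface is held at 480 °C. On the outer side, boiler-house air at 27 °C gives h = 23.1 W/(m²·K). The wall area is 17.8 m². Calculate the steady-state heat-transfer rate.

Q ≈ 7390 W

Treating each layer as a thermal resistance in series:
R_aluminium = L/(kA) = 0.0007/(234×17.8) = 1.681×10^-7 K/W
R_perlite board = L/(kA) = 0.055/(0.0525×17.8) = 0.05886 K/W
R_outer film = 1/(h_o·A) = 1/(23.1×17.8) = 0.002432 K/W
R_total = 0.06129 K/W
Q = ΔT / R_total = 453 / 0.06129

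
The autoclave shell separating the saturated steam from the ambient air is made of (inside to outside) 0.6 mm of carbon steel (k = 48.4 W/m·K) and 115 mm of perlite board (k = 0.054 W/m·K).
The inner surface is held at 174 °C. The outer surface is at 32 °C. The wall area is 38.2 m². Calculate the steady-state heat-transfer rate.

Q ≈ 2550 W

Thermal resistances in series:
R_carbon steel = L/(kA) = 0.0006/(48.4×38.2) = 3.245×10^-7 K/W
R_perlite board = L/(kA) = 0.115/(0.054×38.2) = 0.05575 K/W
R_total = 0.05575 K/W
Q = ΔT / R_total = 142 / 0.05575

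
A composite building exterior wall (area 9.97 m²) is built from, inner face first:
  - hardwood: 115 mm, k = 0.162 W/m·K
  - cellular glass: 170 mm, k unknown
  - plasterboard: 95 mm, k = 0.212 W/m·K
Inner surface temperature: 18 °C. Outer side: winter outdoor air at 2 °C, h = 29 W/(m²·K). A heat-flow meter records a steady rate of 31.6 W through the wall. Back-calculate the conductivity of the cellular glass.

k ≈ 0.0441 W/(m·K)

Treating each layer as a thermal resistance in series:
R_hardwood = L/(kA) = 0.115/(0.162×9.97) = 0.0712 K/W
R_plasterboard = L/(kA) = 0.095/(0.212×9.97) = 0.04495 K/W
R_outer film = 1/(h_o·A) = 1/(29×9.97) = 0.003459 K/W
Sum of known resistances R_other = 0.1196 K/W
Total R = ΔT/Q = 16/31.6 = 0.5063 K/W
R_cellular glass = R_total − R_other = 0.3867 K/W
k = L/(R·A) = 0.17/(0.3867×9.97)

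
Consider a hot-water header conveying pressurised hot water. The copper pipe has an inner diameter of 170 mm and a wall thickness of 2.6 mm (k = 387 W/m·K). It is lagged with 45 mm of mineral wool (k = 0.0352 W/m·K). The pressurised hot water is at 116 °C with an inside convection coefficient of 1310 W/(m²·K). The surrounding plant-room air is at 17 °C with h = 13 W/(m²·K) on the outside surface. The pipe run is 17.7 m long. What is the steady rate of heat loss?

Cylindrical conduction, so R = ln(r₂/r₁)/(2πkL) per layer, in series:
R_inner film = 1/(h_i·2πr₁L) = 1/(1310×2π×0.085×17.7) = 8.075×10^-5 K/W
R_copper pipe wall = ln(87.6/85)/(2π×387×17.7) = 7.001×10^-7 K/W
R_mineral wool = ln(132.6/87.6)/(2π×0.0352×17.7) = 0.1059 K/W
R_outer film = 1/(h_o·2πr_oL) = 1/(13×2π×0.1326×17.7) = 0.005216 K/W
R_total = 0.1112 K/W
Q = ΔT/R_total = 99/0.1112

Q ≈ 890 W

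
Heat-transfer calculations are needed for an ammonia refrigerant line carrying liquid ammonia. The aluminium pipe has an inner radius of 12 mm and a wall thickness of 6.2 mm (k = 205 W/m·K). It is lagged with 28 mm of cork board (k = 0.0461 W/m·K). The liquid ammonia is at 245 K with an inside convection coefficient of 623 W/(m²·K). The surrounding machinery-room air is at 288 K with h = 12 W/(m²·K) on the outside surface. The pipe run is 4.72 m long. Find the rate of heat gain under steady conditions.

Q ≈ 57.6 W

Treating each annulus and film as a series resistance:
R_inner film = 1/(h_i·2πr₁L) = 1/(623×2π×0.012×4.72) = 0.00451 K/W
R_aluminium pipe wall = ln(18.2/12)/(2π×205×4.72) = 6.851×10^-5 K/W
R_cork board = ln(46.2/18.2)/(2π×0.0461×4.72) = 0.6814 K/W
R_outer film = 1/(h_o·2πr_oL) = 1/(12×2π×0.0462×4.72) = 0.06082 K/W
R_total = 0.7468 K/W
Q = ΔT/R_total = 43/0.7468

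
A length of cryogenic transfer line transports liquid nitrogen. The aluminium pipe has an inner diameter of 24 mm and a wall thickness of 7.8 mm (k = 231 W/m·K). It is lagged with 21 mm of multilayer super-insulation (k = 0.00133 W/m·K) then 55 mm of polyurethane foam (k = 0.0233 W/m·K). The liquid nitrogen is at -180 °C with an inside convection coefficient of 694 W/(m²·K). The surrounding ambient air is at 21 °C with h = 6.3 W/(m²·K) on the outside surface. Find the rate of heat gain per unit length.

Radial resistances (cylindrical: R_cond = ln(r_o/r_i)/(2πkL), R_conv = 1/(h·2πrL)):
R_inner film = 1/(h_i·2πr₁L) = 1/(694×2π×0.012×1) = 0.01911 K/W
R_aluminium pipe wall = ln(19.8/12)/(2π×231×1) = 3.45×10^-4 K/W
R_multilayer super-insulation = ln(40.8/19.8)/(2π×0.00133×1) = 86.52 K/W
R_polyurethane foam = ln(95.8/40.8)/(2π×0.0233×1) = 5.831 K/W
R_outer film = 1/(h_o·2πr_oL) = 1/(6.3×2π×0.0958×1) = 0.2637 K/W
R_total = 92.63 K/W
Q = ΔT/R_total = 201/92.63

q′ ≈ 2.17 W/m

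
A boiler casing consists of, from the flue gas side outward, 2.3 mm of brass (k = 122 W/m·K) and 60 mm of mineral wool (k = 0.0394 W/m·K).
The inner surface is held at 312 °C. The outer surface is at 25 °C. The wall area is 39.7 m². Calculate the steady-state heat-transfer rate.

Q ≈ 7480 W

Treating each layer as a thermal resistance in series:
R_brass = L/(kA) = 0.0023/(122×39.7) = 4.749×10^-7 K/W
R_mineral wool = L/(kA) = 0.06/(0.0394×39.7) = 0.03836 K/W
R_total = 0.03836 K/W
Q = ΔT / R_total = 287 / 0.03836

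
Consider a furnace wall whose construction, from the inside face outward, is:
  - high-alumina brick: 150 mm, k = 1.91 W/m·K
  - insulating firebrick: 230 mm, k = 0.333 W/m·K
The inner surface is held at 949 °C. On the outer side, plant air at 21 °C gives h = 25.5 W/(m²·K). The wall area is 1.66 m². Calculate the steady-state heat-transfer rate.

Treating each layer as a thermal resistance in series:
R_high-alumina brick = L/(kA) = 0.15/(1.91×1.66) = 0.04731 K/W
R_insulating firebrick = L/(kA) = 0.23/(0.333×1.66) = 0.4161 K/W
R_outer film = 1/(h_o·A) = 1/(25.5×1.66) = 0.02362 K/W
R_total = 0.487 K/W
Q = ΔT / R_total = 928 / 0.487

Q ≈ 1910 W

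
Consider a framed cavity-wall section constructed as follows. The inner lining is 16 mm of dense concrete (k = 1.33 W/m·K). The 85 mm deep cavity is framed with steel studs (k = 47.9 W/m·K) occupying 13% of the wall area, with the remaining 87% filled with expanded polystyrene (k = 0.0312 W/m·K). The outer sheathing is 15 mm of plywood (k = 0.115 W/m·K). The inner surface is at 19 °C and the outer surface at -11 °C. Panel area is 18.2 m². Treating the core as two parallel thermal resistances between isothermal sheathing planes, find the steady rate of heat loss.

Sheathing layers in series; stud and cavity paths in parallel between them.
R_inner = 0.016/(1.33×18.2) = 6.61×10^-4 K/W
R_stud  = 0.085/(47.9×0.13×18.2) = 7.5×10^-4 K/W
R_cav   = 0.085/(0.0312×0.87×18.2) = 0.1721 K/W
1/R_core = 1/R_stud + 1/R_cav → R_core = 7.468×10^-4 K/W
R_outer = 0.015/(0.115×18.2) = 0.007167 K/W
R_total = 0.008574 K/W
Q = ΔT/R_total = 30/0.008574

Q ≈ 3500 W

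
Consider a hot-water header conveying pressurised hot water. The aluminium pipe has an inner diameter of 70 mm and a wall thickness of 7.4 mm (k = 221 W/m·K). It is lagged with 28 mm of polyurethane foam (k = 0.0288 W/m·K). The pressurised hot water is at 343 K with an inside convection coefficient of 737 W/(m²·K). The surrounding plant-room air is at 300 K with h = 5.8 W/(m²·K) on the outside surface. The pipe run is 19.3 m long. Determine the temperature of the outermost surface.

Cylindrical conduction, so R = ln(r₂/r₁)/(2πkL) per layer, in series:
R_inner film = 1/(h_i·2πr₁L) = 1/(737×2π×0.035×19.3) = 3.197×10^-4 K/W
R_aluminium pipe wall = ln(42.4/35)/(2π×221×19.3) = 7.157×10^-6 K/W
R_polyurethane foam = ln(70.4/42.4)/(2π×0.0288×19.3) = 0.1452 K/W
R_outer film = 1/(h_o·2πr_oL) = 1/(5.8×2π×0.0704×19.3) = 0.0202 K/W
R_total = 0.1657 K/W
Q = ΔT/R_total = 43/0.1657
Q = 259 W
T_interface = T_inner − Q·ΣR(inner→interface) = 343 − 259×0.1455

T ≈ 305 K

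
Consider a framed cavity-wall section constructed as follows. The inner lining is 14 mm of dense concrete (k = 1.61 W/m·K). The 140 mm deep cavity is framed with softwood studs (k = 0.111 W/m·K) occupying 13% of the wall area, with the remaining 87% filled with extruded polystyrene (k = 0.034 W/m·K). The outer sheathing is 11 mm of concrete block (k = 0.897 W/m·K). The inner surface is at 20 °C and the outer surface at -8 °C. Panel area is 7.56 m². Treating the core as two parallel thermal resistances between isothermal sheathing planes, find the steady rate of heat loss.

Q ≈ 66.1 W

Sheathing layers in series; stud and cavity paths in parallel between them.
R_inner = 0.014/(1.61×7.56) = 0.00115 K/W
R_stud  = 0.14/(0.111×0.13×7.56) = 1.283 K/W
R_cav   = 0.14/(0.034×0.87×7.56) = 0.626 K/W
1/R_core = 1/R_stud + 1/R_cav → R_core = 0.4208 K/W
R_outer = 0.011/(0.897×7.56) = 0.001622 K/W
R_total = 0.4236 K/W
Q = ΔT/R_total = 28/0.4236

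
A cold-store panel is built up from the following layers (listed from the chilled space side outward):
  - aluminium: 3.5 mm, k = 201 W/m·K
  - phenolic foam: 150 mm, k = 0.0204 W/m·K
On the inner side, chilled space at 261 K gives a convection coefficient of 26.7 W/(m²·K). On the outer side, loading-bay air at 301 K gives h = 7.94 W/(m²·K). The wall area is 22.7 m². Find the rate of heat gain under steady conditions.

Series thermal resistances:
R_inner film = 1/(h_i·A) = 1/(26.7×22.7) = 0.00165 K/W
R_aluminium = L/(kA) = 0.0035/(201×22.7) = 7.671×10^-7 K/W
R_phenolic foam = L/(kA) = 0.15/(0.0204×22.7) = 0.3239 K/W
R_outer film = 1/(h_o·A) = 1/(7.94×22.7) = 0.005548 K/W
R_total = 0.3311 K/W
Q = ΔT / R_total = 40 / 0.3311

Q ≈ 121 W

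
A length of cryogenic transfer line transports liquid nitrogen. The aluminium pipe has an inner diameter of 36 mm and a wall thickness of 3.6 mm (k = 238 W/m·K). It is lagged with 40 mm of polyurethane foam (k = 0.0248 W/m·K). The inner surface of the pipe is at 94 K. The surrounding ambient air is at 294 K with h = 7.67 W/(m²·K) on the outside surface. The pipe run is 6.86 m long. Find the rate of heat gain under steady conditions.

Cylindrical conduction, so R = ln(r₂/r₁)/(2πkL) per layer, in series:
R_aluminium pipe wall = ln(21.6/18)/(2π×238×6.86) = 1.777×10^-5 K/W
R_polyurethane foam = ln(61.6/21.6)/(2π×0.0248×6.86) = 0.9804 K/W
R_outer film = 1/(h_o·2πr_oL) = 1/(7.67×2π×0.0616×6.86) = 0.0491 K/W
R_total = 1.029 K/W
Q = ΔT/R_total = 200/1.029

Q ≈ 194 W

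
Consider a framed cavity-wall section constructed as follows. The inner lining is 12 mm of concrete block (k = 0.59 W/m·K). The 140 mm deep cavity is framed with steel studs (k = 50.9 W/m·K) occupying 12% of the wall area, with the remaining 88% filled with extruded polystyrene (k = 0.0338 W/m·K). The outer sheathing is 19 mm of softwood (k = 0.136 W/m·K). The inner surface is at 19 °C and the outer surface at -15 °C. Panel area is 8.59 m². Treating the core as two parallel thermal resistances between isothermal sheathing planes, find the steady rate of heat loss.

Q ≈ 1600 W

Sheathing layers in series; stud and cavity paths in parallel between them.
R_inner = 0.012/(0.59×8.59) = 0.002368 K/W
R_stud  = 0.14/(50.9×0.12×8.59) = 0.002668 K/W
R_cav   = 0.14/(0.0338×0.88×8.59) = 0.5479 K/W
1/R_core = 1/R_stud + 1/R_cav → R_core = 0.002655 K/W
R_outer = 0.019/(0.136×8.59) = 0.01626 K/W
R_total = 0.02129 K/W
Q = ΔT/R_total = 34/0.02129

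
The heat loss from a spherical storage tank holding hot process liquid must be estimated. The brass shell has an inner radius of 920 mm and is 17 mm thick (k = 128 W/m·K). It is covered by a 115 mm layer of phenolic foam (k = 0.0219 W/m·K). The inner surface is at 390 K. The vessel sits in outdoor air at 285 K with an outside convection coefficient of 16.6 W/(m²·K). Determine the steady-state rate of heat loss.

Q ≈ 245 W

Radial (spherical) resistances in series:
R_brass shell = (1/0.92 − 1/0.937)/(4π×128) = 1.226×10^-5 K/W
R_phenolic foam = (1/0.937 − 1/1.052)/(4π×0.0219) = 0.4239 K/W
R_outer film = 1/(h·4πr_o²) = 1/(16.6×4π×1.052²) = 0.004332 K/W
R_total = 0.4283 K/W
Q = ΔT/R_total = 105/0.4283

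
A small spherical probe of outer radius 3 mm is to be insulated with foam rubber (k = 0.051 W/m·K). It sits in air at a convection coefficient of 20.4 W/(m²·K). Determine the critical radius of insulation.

For a sphere r_cr = 2k/h = 2×0.051/20.4
r_cr = 5 mm; since the bare radius (3 mm) is below r_cr, adding a thin layer of insulation will *increase* heat loss.

r_cr ≈ 5 mm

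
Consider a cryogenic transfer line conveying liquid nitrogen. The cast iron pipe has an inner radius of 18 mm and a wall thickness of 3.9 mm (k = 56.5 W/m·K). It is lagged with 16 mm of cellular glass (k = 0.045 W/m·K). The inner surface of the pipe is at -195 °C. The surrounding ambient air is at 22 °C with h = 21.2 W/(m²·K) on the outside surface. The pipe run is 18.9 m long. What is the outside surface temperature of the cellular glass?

T ≈ 1.9 °C

Treating each annulus and film as a series resistance:
R_cast iron pipe wall = ln(21.9/18)/(2π×56.5×18.9) = 2.923×10^-5 K/W
R_cellular glass = ln(37.9/21.9)/(2π×0.045×18.9) = 0.1026 K/W
R_outer film = 1/(h_o·2πr_oL) = 1/(21.2×2π×0.0379×18.9) = 0.01048 K/W
R_total = 0.1131 K/W
Q = ΔT/R_total = 217/0.1131
Q = 1920 W
T_interface = T_inner + Q·ΣR(inner→interface) = -195 + 1920×0.1027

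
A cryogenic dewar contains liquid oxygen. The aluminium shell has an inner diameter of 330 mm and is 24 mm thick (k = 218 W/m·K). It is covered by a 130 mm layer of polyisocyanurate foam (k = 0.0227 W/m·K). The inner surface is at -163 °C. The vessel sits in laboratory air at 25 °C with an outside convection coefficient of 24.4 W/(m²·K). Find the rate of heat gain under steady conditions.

Q ≈ 24.8 W

For a spherical shell R = (1/r₁ − 1/r₂)/(4πk); film R = 1/(h·4πr²). In series:
R_aluminium shell = (1/0.165 − 1/0.189)/(4π×218) = 2.809×10^-4 K/W
R_polyisocyanurate foam = (1/0.189 − 1/0.319)/(4π×0.0227) = 7.559 K/W
R_outer film = 1/(h·4πr_o²) = 1/(24.4×4π×0.319²) = 0.03205 K/W
R_total = 7.591 K/W
Q = ΔT/R_total = 188/7.591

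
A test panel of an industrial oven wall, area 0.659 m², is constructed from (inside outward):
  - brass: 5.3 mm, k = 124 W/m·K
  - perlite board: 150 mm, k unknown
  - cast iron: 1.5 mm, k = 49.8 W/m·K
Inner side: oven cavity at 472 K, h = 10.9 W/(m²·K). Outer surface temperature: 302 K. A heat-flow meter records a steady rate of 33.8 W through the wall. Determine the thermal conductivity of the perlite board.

Treating each layer as a thermal resistance in series:
R_inner film = 1/(h_i·A) = 1/(10.9×0.659) = 0.1392 K/W
R_brass = L/(kA) = 0.0053/(124×0.659) = 6.486×10^-5 K/W
R_cast iron = L/(kA) = 0.0015/(49.8×0.659) = 4.571×10^-5 K/W
Sum of known resistances R_other = 0.1393 K/W
Total R = ΔT/Q = 170/33.8 = 5.03 K/W
R_perlite board = R_total − R_other = 4.89 K/W
k = L/(R·A) = 0.15/(4.89×0.659)

k ≈ 0.0465 W/(m·K)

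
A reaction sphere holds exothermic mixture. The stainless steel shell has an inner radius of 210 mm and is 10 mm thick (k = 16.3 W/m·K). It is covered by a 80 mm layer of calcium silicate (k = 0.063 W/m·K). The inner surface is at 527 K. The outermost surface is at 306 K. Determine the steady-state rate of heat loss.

Spherical conduction: R = (1/r_in − 1/r_out)/(4πk) per layer; series-sum.
R_stainless steel shell = (1/0.21 − 1/0.22)/(4π×16.3) = 0.001057 K/W
R_calcium silicate = (1/0.22 − 1/0.3)/(4π×0.063) = 1.531 K/W
R_total = 1.532 K/W
Q = ΔT/R_total = 221/1.532

Q ≈ 144 W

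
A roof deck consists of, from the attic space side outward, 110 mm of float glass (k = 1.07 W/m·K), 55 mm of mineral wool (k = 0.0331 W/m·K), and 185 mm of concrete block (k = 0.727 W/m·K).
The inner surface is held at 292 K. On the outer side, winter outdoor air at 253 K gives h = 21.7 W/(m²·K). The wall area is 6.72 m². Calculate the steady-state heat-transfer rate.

Q ≈ 127 W

Thermal resistances in series:
R_float glass = L/(kA) = 0.11/(1.07×6.72) = 0.0153 K/W
R_mineral wool = L/(kA) = 0.055/(0.0331×6.72) = 0.2473 K/W
R_concrete block = L/(kA) = 0.185/(0.727×6.72) = 0.03787 K/W
R_outer film = 1/(h_o·A) = 1/(21.7×6.72) = 0.006858 K/W
R_total = 0.3073 K/W
Q = ΔT / R_total = 39 / 0.3073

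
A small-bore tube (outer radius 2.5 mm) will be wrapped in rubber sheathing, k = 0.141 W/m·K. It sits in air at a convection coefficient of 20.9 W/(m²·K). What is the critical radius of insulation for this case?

r_cr ≈ 6.75 mm

For a cylinder r_cr = k/h = 0.141/20.9
r_cr = 6.75 mm; since the bare radius (2.5 mm) is below r_cr, adding a thin layer of insulation will *increase* heat loss.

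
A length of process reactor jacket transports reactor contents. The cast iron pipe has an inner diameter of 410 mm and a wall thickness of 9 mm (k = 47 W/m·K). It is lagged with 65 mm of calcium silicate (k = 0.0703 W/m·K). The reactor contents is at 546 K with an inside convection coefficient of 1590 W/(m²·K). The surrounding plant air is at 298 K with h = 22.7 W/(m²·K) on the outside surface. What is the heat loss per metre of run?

Cylindrical conduction, so R = ln(r₂/r₁)/(2πkL) per layer, in series:
R_inner film = 1/(h_i·2πr₁L) = 1/(1590×2π×0.205×1) = 4.883×10^-4 K/W
R_cast iron pipe wall = ln(214/205)/(2π×47×1) = 1.455×10^-4 K/W
R_calcium silicate = ln(279/214)/(2π×0.0703×1) = 0.6005 K/W
R_outer film = 1/(h_o·2πr_oL) = 1/(22.7×2π×0.279×1) = 0.02513 K/W
R_total = 0.6262 K/W
Q = ΔT/R_total = 248/0.6262

q′ ≈ 396 W/m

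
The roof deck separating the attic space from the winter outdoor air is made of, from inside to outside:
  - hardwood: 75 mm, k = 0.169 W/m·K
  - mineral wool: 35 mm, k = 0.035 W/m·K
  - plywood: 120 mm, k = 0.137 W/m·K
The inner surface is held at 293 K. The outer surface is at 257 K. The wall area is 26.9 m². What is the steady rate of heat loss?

Series thermal resistances:
R_hardwood = L/(kA) = 0.075/(0.169×26.9) = 0.0165 K/W
R_mineral wool = L/(kA) = 0.035/(0.035×26.9) = 0.03717 K/W
R_plywood = L/(kA) = 0.12/(0.137×26.9) = 0.03256 K/W
R_total = 0.08623 K/W
Q = ΔT / R_total = 36 / 0.08623

Q ≈ 417 W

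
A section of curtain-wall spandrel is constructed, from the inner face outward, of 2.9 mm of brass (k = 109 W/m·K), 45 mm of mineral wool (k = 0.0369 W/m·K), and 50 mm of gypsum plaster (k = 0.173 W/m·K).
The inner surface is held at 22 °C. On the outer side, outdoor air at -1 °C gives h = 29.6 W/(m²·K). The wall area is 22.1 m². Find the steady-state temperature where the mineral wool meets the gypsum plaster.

Model the wall as resistances in series:
R_brass = L/(kA) = 0.0029/(109×22.1) = 1.204×10^-6 K/W
R_mineral wool = L/(kA) = 0.045/(0.0369×22.1) = 0.05518 K/W
R_gypsum plaster = L/(kA) = 0.05/(0.173×22.1) = 0.01308 K/W
R_outer film = 1/(h_o·A) = 1/(29.6×22.1) = 0.001529 K/W
R_total = 0.06979 K/W;  Q = ΔT/R_total = 23/0.06979 = 329.6 W
T_interface = T_inner − Q·ΣR(inner→interface) = 22 − 330×0.05518

T ≈ 3.81 °C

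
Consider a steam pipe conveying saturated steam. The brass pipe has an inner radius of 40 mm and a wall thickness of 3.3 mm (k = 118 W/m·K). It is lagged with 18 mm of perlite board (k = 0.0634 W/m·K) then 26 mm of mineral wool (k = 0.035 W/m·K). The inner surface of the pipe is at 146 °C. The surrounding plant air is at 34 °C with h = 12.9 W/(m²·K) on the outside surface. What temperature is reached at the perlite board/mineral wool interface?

Treating each annulus and film as a series resistance:
R_brass pipe wall = ln(43.3/40)/(2π×118×1) = 1.069×10^-4 K/W
R_perlite board = ln(61.3/43.3)/(2π×0.0634×1) = 0.8727 K/W
R_mineral wool = ln(87.3/61.3)/(2π×0.035×1) = 1.608 K/W
R_outer film = 1/(h_o·2πr_oL) = 1/(12.9×2π×0.0873×1) = 0.1413 K/W
R_total = 2.622 K/W
Q = ΔT/R_total = 112/2.622
Q = 42.7 W/m
T_interface = T_inner − Q·ΣR(inner→interface) = 146 − 42.7×0.8728

T ≈ 109 °C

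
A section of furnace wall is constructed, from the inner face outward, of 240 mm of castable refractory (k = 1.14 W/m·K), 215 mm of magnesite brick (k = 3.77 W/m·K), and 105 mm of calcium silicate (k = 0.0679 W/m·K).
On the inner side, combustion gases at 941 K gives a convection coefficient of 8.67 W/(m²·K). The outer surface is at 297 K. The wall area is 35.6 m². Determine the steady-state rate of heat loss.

Thermal resistances in series:
R_inner film = 1/(h_i·A) = 1/(8.67×35.6) = 0.00324 K/W
R_castable refractory = L/(kA) = 0.24/(1.14×35.6) = 0.005914 K/W
R_magnesite brick = L/(kA) = 0.215/(3.77×35.6) = 0.001602 K/W
R_calcium silicate = L/(kA) = 0.105/(0.0679×35.6) = 0.04344 K/W
R_total = 0.05419 K/W
Q = ΔT / R_total = 644 / 0.05419

Q ≈ 11900 W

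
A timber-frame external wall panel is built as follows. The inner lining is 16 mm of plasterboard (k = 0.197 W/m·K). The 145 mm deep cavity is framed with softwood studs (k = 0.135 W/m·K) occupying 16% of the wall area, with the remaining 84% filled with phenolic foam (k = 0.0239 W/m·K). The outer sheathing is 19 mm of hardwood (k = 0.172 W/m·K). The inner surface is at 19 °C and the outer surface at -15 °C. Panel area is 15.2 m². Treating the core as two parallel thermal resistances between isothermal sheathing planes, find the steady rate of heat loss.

Sheathing layers in series; stud and cavity paths in parallel between them.
R_inner = 0.016/(0.197×15.2) = 0.005343 K/W
R_stud  = 0.145/(0.135×0.16×15.2) = 0.4416 K/W
R_cav   = 0.145/(0.0239×0.84×15.2) = 0.4752 K/W
1/R_core = 1/R_stud + 1/R_cav → R_core = 0.2289 K/W
R_outer = 0.019/(0.172×15.2) = 0.007267 K/W
R_total = 0.2415 K/W
Q = ΔT/R_total = 34/0.2415

Q ≈ 141 W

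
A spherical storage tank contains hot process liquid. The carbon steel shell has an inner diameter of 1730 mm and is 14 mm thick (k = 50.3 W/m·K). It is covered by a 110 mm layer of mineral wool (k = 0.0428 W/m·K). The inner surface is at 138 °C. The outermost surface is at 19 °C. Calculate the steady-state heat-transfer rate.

Radial (spherical) resistances in series:
R_carbon steel shell = (1/0.865 − 1/0.879)/(4π×50.3) = 2.913×10^-5 K/W
R_mineral wool = (1/0.879 − 1/0.989)/(4π×0.0428) = 0.2353 K/W
R_total = 0.2353 K/W
Q = ΔT/R_total = 119/0.2353

Q ≈ 506 W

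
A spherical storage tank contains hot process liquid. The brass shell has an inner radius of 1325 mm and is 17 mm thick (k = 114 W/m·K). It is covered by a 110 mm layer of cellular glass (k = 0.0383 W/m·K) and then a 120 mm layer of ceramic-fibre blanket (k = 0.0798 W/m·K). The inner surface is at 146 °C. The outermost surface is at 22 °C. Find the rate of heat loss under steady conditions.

Spherical conduction: R = (1/r_in − 1/r_out)/(4πk) per layer; series-sum.
R_brass shell = (1/1.325 − 1/1.342)/(4π×114) = 6.674×10^-6 K/W
R_cellular glass = (1/1.342 − 1/1.452)/(4π×0.0383) = 0.1173 K/W
R_ceramic-fibre blanket = (1/1.452 − 1/1.572)/(4π×0.0798) = 0.05243 K/W
R_total = 0.1697 K/W
Q = ΔT/R_total = 124/0.1697

Q ≈ 731 W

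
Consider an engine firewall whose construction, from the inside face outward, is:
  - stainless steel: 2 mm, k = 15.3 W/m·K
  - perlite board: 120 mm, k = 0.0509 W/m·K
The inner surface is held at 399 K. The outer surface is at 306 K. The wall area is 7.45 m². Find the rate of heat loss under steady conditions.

Q ≈ 294 W

Series thermal resistances:
R_stainless steel = L/(kA) = 0.002/(15.3×7.45) = 1.755×10^-5 K/W
R_perlite board = L/(kA) = 0.12/(0.0509×7.45) = 0.3165 K/W
R_total = 0.3165 K/W
Q = ΔT / R_total = 93 / 0.3165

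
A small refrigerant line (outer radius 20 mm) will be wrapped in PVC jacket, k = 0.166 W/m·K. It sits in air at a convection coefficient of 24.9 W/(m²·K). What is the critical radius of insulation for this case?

r_cr ≈ 6.67 mm

For a cylinder r_cr = k/h = 0.166/24.9
r_cr = 6.67 mm; since the bare radius (20 mm) is above r_cr, any added insulation will reduce heat loss.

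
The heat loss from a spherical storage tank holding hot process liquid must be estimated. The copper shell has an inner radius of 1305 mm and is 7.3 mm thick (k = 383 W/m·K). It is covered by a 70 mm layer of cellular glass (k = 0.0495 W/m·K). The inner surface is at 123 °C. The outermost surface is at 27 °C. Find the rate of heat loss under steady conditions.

Q ≈ 1550 W

Each spherical layer contributes R = (1/r_i − 1/r_o)/(4πk):
R_copper shell = (1/1.305 − 1/1.3123)/(4π×383) = 8.857×10^-7 K/W
R_cellular glass = (1/1.3123 − 1/1.3823)/(4π×0.0495) = 0.06204 K/W
R_total = 0.06204 K/W
Q = ΔT/R_total = 96/0.06204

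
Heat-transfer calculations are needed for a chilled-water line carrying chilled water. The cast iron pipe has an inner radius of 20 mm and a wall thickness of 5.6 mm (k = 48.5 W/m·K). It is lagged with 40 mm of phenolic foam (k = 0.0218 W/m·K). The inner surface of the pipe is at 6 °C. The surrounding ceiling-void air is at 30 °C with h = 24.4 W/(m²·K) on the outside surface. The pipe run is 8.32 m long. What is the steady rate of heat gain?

Q ≈ 28.6 W

Cylindrical conduction, so R = ln(r₂/r₁)/(2πkL) per layer, in series:
R_cast iron pipe wall = ln(25.6/20)/(2π×48.5×8.32) = 9.737×10^-5 K/W
R_phenolic foam = ln(65.6/25.6)/(2π×0.0218×8.32) = 0.8257 K/W
R_outer film = 1/(h_o·2πr_oL) = 1/(24.4×2π×0.0656×8.32) = 0.01195 K/W
R_total = 0.8377 K/W
Q = ΔT/R_total = 24/0.8377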